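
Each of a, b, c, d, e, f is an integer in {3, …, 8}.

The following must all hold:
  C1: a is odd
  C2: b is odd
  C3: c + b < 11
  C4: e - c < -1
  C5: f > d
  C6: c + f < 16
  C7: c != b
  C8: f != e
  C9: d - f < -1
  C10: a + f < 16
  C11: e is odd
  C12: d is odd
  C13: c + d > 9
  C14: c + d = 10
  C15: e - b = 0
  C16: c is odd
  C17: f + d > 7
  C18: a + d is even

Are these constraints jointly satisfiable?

The assignment a = 7, b = 3, c = 7, d = 3, e = 3, f = 7 works:
  constraint 3 holds since c + b = 10.
  constraint 4 holds since e - c = -4.
  constraint 6 holds since c + f = 14.
The rest check out directly.

Satisfiable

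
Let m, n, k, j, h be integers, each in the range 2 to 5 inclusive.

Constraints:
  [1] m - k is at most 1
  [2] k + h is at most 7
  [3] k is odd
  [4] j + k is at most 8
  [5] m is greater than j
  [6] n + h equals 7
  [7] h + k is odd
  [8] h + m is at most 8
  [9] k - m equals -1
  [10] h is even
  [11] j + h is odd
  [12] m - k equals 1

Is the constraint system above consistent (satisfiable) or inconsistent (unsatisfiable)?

Setting (m, n, k, j, h) = (4, 3, 3, 3, 4) satisfies everything: constraint 1: m - k = 1; constraint 2: k + h = 7, and the others follow.

Satisfiable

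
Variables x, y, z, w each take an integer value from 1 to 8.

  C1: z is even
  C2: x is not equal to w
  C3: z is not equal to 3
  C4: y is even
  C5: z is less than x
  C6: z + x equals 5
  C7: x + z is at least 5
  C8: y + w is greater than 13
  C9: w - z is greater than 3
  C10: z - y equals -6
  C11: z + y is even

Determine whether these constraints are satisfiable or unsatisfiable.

Satisfiable

Try x = 3, y = 8, z = 2, w = 6.
Check constraint 6: z + x = 5; constraint 7: x + z = 5. The remaining constraints are straightforward to verify.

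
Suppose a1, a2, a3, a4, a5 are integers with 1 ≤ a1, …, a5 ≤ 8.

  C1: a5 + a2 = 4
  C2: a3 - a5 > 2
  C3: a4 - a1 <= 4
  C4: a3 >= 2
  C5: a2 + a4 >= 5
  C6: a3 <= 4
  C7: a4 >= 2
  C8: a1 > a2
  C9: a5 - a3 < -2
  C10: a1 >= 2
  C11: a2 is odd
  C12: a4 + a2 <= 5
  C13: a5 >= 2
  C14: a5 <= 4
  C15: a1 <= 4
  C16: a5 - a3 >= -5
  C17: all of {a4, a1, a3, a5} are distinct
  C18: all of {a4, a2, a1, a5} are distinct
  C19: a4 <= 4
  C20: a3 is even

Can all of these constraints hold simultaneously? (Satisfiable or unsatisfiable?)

Constraints 4, 6, 7, 10, 13, 14, 15, and 19 confine each of a4, a1, a3, a5 to the 3 values {2, …, 4}.
Constraint 17 requires all 4 of them to be distinct, but only 3 values are available — impossible by the pigeonhole principle.

Unsatisfiable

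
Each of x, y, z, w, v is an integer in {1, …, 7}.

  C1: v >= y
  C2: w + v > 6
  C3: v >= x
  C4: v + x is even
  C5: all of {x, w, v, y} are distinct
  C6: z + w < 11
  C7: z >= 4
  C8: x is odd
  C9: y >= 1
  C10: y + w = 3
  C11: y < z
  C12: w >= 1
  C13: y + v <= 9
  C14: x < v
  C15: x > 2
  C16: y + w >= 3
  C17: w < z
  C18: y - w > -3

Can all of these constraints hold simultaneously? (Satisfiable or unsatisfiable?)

Satisfiable

The assignment x = 5, y = 1, z = 6, w = 2, v = 7 works:
  constraint 2 holds since w + v = 9.
  constraint 6 holds since z + w = 8.
The rest check out directly.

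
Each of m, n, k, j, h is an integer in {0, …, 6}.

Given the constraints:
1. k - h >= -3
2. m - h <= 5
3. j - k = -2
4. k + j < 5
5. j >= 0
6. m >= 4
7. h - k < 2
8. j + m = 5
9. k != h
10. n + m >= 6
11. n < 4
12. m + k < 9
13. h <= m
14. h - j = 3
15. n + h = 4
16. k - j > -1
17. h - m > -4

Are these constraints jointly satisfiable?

The assignment m = 5, n = 1, k = 2, j = 0, h = 3 works:
  constraint 1 holds since k - h = -1.
  constraint 2 holds since m - h = 2.
  constraint 3 holds since j - k = -2.
The rest check out directly.

Satisfiable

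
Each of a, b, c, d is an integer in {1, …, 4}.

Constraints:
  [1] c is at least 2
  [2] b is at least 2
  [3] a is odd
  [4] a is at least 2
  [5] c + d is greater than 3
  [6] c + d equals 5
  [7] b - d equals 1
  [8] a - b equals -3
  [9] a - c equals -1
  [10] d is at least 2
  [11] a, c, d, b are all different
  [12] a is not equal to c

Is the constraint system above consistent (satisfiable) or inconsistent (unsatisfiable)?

Unsatisfiable

Constraints 1, 2, 4, and 10 confine each of a, c, d, b to the 3 values {2, …, 4} (the domain already gives each ≤ 4).
Constraint 11 requires all 4 of them to be distinct, but only 3 values are available — impossible by the pigeonhole principle.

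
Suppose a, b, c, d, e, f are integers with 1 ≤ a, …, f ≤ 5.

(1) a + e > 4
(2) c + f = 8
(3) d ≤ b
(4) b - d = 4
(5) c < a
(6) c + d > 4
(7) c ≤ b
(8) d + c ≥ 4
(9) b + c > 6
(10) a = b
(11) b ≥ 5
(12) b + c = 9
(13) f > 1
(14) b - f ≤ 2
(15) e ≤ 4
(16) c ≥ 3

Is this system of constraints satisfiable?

Try a = 5, b = 5, c = 4, d = 1, e = 2, f = 4.
Check constraint 1: a + e = 7; constraint 2: c + f = 8; constraint 4: b - d = 4. The remaining constraints are straightforward to verify.

Satisfiable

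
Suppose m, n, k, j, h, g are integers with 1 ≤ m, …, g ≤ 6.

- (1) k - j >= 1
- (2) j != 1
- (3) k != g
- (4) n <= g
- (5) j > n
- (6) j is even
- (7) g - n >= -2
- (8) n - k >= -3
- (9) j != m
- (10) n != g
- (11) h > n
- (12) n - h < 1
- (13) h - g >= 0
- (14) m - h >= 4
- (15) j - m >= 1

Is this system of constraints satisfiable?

Constraints 1, 7, 8, 13, 14, and 15 give h − g ≥ 0, g − n ≥ -2, n − k ≥ -3, k − j ≥ 1, j − m ≥ 1, m − h ≥ 4.
Adding all 6 inequalities: the left sides telescope to 0, and the right sides sum to 0 + (-2) + (-3) + 1 + 1 + 4 = 1. So 0 ≥ 1, which is false.

Unsatisfiable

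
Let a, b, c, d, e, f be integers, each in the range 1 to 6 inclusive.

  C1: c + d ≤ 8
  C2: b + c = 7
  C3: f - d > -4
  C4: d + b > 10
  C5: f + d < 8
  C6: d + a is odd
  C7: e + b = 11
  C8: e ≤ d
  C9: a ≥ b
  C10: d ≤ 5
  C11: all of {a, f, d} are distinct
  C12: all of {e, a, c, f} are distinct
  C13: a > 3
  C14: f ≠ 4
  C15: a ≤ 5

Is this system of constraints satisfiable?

From constraints 8 and 10: e ≤ d ≤ 5. From constraints 9 and 15: b ≤ a ≤ 5. Hence e + b ≤ 10. But constraint 7 requires e + b = 11, and 11 > 10. Contradiction.

Unsatisfiable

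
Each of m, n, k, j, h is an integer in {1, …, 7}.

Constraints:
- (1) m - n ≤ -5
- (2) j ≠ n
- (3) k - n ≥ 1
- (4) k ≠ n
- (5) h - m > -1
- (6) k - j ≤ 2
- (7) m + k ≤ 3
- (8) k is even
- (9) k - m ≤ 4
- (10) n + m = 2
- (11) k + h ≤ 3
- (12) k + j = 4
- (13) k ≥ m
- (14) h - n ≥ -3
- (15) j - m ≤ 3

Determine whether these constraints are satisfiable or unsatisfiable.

Constraints 1, 3, 6, and 15 give k − n ≥ 1, n − m ≥ 5, m − j ≥ -3, j − k ≥ -2.
Adding all 4 inequalities: the left sides telescope to 0, and the right sides sum to 1 + 5 + (-3) + (-2) = 1. So 0 ≥ 1, which is false.

Unsatisfiable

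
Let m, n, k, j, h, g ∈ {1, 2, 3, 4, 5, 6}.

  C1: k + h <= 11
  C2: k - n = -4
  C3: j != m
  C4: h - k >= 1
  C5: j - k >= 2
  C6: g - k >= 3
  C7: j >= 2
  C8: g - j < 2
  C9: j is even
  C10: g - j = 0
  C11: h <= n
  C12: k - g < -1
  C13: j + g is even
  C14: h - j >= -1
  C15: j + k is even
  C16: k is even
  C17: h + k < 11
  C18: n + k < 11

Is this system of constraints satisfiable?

One satisfying assignment is m = 1, n = 6, k = 2, j = 6, h = 6, g = 6.
For the less obvious constraints — constraint 1: k + h = 8; constraint 2: k - n = -4 — and the others hold by inspection.

Satisfiable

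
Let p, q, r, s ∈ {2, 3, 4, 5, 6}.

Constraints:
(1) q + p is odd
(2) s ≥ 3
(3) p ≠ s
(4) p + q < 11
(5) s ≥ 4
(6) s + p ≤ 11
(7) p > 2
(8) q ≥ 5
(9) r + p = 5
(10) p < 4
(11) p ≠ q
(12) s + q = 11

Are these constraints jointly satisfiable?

Satisfiable

One satisfying assignment is p = 3, q = 6, r = 2, s = 5.
For the less obvious constraints — constraint 4: p + q = 9; constraint 6: s + p = 8; constraint 9: r + p = 5 — and the others hold by inspection.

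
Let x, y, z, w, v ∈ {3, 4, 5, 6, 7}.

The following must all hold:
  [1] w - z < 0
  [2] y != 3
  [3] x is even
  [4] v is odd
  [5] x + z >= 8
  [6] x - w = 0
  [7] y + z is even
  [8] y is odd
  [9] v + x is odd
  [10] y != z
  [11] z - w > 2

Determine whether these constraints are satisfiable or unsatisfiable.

Try x = 4, y = 5, z = 7, w = 4, v = 5.
Check constraint 1: w - z = -3; constraint 5: x + z = 11; constraint 6: x - w = 0. The remaining constraints are straightforward to verify.

Satisfiable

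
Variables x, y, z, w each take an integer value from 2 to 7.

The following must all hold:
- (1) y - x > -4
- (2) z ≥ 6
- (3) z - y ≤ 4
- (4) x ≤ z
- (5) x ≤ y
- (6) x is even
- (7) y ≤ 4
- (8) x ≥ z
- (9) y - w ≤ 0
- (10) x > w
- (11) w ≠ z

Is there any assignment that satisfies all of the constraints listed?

From constraints 2 and 8: x ≥ z and z ≥ 6, so x ≥ 6. From constraints 5 and 7: x ≤ y and y ≤ 4, so x ≤ 4. But 4 < 6, so no value of x works.

Unsatisfiable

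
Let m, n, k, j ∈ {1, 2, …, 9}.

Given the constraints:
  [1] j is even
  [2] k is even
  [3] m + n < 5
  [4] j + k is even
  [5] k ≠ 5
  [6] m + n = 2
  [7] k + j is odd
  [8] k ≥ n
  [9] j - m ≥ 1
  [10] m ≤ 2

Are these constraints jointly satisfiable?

Constraint 2 makes k even and constraint 1 makes j even, so k + j must be even. Constraint 7 says k + j is odd — contradiction.

Unsatisfiable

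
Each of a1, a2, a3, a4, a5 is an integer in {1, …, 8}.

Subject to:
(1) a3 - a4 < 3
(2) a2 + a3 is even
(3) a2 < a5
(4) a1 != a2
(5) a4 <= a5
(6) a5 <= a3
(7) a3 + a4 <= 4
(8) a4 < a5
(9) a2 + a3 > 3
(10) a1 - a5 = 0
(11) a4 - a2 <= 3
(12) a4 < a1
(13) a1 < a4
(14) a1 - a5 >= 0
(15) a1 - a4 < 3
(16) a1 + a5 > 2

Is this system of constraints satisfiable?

Constraints 8, 13, and 14 give a1 < a4, a4 < a5, a5 ≤ a1. Chaining: a1 < a4 < a5 ≤ a1, which forces a1 < a1 — impossible.

Unsatisfiable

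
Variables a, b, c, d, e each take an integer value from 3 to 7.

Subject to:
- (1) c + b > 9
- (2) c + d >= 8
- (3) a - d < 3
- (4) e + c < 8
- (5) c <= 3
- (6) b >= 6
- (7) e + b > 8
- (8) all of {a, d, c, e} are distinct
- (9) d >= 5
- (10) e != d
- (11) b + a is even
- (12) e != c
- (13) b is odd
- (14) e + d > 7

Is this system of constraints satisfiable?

Satisfiable

Try a = 7, b = 7, c = 3, d = 5, e = 4.
Check constraint 1: c + b = 10; constraint 2: c + d = 8; constraint 3: a - d = 2. The remaining constraints are straightforward to verify.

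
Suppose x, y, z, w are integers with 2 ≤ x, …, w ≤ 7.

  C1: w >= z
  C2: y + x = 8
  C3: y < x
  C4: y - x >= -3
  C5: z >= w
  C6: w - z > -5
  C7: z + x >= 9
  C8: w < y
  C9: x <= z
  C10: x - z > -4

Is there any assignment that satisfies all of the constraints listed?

Unsatisfiable

Constraints 1, 3, 8, and 9 give w < y, y < x, x ≤ z, z ≤ w. Chaining: w < y < x ≤ z ≤ w, which forces w < w — impossible.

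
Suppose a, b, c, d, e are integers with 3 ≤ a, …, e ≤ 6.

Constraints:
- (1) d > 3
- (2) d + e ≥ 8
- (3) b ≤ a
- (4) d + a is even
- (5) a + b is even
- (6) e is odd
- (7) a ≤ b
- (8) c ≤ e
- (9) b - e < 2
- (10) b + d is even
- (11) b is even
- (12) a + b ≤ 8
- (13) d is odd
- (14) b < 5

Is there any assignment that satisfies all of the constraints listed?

Unsatisfiable

Constraint 11 makes b even and constraint 13 makes d odd, so b + d must be odd. Constraint 10 says b + d is even — contradiction.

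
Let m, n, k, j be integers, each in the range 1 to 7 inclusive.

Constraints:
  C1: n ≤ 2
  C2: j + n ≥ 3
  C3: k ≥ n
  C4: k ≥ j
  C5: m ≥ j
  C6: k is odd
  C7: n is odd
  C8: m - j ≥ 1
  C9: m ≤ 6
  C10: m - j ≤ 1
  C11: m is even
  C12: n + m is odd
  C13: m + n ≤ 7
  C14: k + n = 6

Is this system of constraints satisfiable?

Satisfiable

The assignment m = 6, n = 1, k = 5, j = 5 works:
  constraint 2 holds since j + n = 6.
  constraint 8 holds since m - j = 1.
The rest check out directly.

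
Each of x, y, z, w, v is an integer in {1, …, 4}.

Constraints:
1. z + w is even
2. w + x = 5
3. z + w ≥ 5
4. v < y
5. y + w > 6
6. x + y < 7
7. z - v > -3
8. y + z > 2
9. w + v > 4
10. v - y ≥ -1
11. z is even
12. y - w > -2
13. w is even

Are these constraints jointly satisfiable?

Setting (x, y, z, w, v) = (1, 3, 2, 4, 2) satisfies everything: constraint 2: w + x = 5; constraint 3: z + w = 6, and the others follow.

Satisfiable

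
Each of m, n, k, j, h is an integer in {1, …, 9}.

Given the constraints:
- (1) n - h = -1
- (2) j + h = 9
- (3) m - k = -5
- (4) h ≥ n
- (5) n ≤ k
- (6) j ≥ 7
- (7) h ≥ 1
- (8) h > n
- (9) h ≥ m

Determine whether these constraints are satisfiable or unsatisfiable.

The assignment m = 2, n = 1, k = 7, j = 7, h = 2 works:
  constraint 1 holds since n - h = -1.
  constraint 2 holds since j + h = 9.
  constraint 3 holds since m - k = -5.
The rest check out directly.

Satisfiable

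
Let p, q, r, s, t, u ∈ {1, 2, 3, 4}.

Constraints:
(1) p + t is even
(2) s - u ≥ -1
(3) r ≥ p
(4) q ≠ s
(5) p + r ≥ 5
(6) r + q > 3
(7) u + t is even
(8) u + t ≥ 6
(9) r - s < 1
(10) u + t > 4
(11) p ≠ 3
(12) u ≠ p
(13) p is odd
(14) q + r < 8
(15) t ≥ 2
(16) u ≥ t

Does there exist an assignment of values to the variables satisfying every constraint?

Satisfiable

One satisfying assignment is p = 1, q = 2, r = 4, s = 4, t = 3, u = 3.
For the less obvious constraints — constraint 2: s - u = 1; constraint 5: p + r = 5; constraint 6: r + q = 6 — and the others hold by inspection.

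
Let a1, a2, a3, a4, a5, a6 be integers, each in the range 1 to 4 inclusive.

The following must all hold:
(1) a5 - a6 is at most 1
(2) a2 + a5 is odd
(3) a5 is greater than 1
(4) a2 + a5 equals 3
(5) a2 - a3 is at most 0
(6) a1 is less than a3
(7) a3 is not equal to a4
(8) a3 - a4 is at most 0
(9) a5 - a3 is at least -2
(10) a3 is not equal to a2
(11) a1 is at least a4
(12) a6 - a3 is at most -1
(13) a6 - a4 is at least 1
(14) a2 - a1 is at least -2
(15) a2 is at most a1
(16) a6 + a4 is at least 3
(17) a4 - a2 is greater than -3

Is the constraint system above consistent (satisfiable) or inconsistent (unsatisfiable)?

Constraints 8, 12, and 13 give a3 − a6 ≥ 1, a6 − a4 ≥ 1, a4 − a3 ≥ 0.
Adding all 3 inequalities: the left sides telescope to 0, and the right sides sum to 1 + 1 + 0 = 2. So 0 ≥ 2, which is false.

Unsatisfiable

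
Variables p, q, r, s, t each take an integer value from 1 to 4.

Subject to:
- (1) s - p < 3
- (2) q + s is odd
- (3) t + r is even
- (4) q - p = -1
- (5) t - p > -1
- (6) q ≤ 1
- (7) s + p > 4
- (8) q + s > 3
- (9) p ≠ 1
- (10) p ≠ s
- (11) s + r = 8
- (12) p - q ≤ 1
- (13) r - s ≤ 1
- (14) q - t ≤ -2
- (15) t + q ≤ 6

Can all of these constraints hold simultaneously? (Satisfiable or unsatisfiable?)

The assignment p = 2, q = 1, r = 4, s = 4, t = 4 works:
  constraint 1 holds since s - p = 2.
  constraint 4 holds since q - p = -1.
The rest check out directly.

Satisfiable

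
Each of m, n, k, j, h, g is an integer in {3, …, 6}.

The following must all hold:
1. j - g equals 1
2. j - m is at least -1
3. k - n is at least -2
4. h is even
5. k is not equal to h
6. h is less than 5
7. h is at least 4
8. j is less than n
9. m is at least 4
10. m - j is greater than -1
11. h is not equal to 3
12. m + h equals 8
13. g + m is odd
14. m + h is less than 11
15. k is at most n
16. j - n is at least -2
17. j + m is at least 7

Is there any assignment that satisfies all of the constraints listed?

Satisfiable

Try m = 4, n = 6, k = 6, j = 4, h = 4, g = 3.
Check constraint 1: j - g = 1; constraint 2: j - m = 0; constraint 3: k - n = 0. The remaining constraints are straightforward to verify.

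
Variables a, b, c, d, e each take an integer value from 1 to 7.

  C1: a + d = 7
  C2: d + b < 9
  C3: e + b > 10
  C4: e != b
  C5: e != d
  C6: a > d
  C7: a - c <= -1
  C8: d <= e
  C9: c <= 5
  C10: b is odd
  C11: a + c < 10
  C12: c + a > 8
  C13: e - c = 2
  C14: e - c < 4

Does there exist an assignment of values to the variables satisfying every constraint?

Satisfiable

One satisfying assignment is a = 4, b = 5, c = 5, d = 3, e = 7.
For the less obvious constraints — constraint 1: a + d = 7; constraint 2: d + b = 8 — and the others hold by inspection.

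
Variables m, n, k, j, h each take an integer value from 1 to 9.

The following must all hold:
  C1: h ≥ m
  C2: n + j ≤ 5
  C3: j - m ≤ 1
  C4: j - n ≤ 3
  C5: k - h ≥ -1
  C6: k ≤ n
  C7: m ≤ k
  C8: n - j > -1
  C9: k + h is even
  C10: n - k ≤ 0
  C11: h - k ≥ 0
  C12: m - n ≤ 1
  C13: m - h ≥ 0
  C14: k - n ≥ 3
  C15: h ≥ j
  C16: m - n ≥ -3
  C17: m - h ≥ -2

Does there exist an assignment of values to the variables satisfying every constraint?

Unsatisfiable

Constraints 11, 12, 13, and 14 give m − h ≥ 0, h − k ≥ 0, k − n ≥ 3, n − m ≥ -1.
Adding all 4 inequalities: the left sides telescope to 0, and the right sides sum to 0 + 0 + 3 + (-1) = 2. So 0 ≥ 2, which is false.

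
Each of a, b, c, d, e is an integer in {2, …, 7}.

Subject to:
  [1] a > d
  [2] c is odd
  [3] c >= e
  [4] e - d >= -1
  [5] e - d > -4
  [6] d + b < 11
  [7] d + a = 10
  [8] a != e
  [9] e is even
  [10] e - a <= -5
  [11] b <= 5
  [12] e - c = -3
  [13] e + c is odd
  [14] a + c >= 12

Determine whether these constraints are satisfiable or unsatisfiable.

Try a = 7, b = 5, c = 5, d = 3, e = 2.
Check constraint 4: e - d = -1; constraint 5: e - d = -1; constraint 6: d + b = 8. The remaining constraints are straightforward to verify.

Satisfiable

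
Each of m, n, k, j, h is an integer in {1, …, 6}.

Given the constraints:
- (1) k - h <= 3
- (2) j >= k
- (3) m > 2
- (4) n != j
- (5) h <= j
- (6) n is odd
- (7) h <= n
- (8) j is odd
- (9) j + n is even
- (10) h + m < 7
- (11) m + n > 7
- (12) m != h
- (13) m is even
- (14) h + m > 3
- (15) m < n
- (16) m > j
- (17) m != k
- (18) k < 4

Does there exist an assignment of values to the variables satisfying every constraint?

The assignment m = 4, n = 5, k = 2, j = 3, h = 1 works:
  constraint 1 holds since k - h = 1.
  constraint 10 holds since h + m = 5.
The rest check out directly.

Satisfiable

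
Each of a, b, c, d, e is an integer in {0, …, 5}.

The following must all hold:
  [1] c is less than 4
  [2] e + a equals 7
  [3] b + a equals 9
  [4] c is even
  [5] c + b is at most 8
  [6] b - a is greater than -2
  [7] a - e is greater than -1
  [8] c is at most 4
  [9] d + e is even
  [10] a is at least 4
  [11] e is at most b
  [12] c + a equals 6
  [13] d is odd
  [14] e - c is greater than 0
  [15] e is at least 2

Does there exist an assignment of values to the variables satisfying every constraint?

One satisfying assignment is a = 4, b = 5, c = 2, d = 3, e = 3.
For the less obvious constraints — constraint 2: e + a = 7; constraint 3: b + a = 9 — and the others hold by inspection.

Satisfiable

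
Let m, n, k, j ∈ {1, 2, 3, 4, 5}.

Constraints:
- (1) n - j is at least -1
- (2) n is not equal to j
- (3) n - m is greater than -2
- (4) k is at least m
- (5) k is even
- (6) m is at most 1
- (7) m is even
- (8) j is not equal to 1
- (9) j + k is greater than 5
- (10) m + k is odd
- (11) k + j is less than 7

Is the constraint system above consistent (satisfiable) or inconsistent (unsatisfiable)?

Constraint 7 makes m even and constraint 5 makes k even, so m + k must be even. Constraint 10 says m + k is odd — contradiction.

Unsatisfiable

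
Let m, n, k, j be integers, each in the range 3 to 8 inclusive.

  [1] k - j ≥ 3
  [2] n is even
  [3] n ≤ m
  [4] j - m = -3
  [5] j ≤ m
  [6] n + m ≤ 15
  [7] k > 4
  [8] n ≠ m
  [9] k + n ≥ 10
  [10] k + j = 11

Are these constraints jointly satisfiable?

Setting (m, n, k, j) = (7, 6, 7, 4) satisfies everything: constraint 1: k - j = 3; constraint 4: j - m = -3, and the others follow.

Satisfiable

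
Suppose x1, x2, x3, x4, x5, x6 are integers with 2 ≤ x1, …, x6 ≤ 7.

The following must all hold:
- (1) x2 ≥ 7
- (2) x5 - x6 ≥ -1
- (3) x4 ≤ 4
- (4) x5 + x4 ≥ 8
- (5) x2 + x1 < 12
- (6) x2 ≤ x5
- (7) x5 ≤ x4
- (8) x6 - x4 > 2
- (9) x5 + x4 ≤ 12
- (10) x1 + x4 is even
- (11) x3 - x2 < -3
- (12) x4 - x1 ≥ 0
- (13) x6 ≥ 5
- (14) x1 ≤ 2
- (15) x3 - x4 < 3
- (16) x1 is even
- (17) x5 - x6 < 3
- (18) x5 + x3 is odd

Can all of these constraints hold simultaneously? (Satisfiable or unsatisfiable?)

Unsatisfiable

From constraints 1 and 6: x5 ≥ x2 and x2 ≥ 7, so x5 ≥ 7. From constraints 3 and 7: x5 ≤ x4 and x4 ≤ 4, so x5 ≤ 4. But 4 < 7, so no value of x5 works.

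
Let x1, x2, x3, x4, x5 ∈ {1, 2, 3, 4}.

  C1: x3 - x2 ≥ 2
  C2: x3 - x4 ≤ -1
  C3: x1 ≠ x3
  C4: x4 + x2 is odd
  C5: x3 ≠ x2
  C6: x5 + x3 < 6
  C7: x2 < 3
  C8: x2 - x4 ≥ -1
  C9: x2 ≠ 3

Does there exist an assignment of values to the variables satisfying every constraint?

Constraints 1, 2, and 8 give x3 − x2 ≥ 2, x2 − x4 ≥ -1, x4 − x3 ≥ 1.
Adding all 3 inequalities: the left sides telescope to 0, and the right sides sum to 2 + (-1) + 1 = 2. So 0 ≥ 2, which is false.

Unsatisfiable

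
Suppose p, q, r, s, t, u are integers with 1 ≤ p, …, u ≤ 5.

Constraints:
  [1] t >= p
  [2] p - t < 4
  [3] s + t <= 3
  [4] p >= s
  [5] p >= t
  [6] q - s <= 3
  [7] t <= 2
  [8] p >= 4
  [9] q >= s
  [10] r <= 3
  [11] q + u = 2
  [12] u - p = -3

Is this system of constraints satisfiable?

Unsatisfiable

From constraint 8: p ≥ 4. From constraints 1 and 7: p ≤ t and t ≤ 2, so p ≤ 2. But 2 < 4, so no value of p works.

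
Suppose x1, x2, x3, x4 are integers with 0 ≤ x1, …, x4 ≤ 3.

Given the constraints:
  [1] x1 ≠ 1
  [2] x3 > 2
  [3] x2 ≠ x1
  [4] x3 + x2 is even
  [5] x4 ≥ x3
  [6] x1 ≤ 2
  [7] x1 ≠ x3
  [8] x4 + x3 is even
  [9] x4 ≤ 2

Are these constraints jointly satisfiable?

From constraint 2: x3 ≥ 3. From constraints 5 and 9: x3 ≤ x4 and x4 ≤ 2, so x3 ≤ 2. But 2 < 3, so no value of x3 works.

Unsatisfiable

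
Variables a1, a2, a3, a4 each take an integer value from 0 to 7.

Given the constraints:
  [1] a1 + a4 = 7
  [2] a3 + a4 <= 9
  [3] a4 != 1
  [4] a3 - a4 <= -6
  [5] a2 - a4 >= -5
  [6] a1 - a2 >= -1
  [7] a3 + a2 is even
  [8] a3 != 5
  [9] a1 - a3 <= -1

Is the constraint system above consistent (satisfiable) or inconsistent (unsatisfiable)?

Constraints 4, 5, 6, and 9 give a4 − a3 ≥ 6, a3 − a1 ≥ 1, a1 − a2 ≥ -1, a2 − a4 ≥ -5.
Adding all 4 inequalities: the left sides telescope to 0, and the right sides sum to 6 + 1 + (-1) + (-5) = 1. So 0 ≥ 1, which is false.

Unsatisfiable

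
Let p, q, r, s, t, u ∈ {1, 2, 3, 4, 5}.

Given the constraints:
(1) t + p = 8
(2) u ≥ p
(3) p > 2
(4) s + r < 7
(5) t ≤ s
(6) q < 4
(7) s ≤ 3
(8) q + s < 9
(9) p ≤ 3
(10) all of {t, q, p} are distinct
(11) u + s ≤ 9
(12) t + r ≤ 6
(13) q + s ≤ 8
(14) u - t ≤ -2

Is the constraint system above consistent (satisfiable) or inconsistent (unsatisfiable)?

From constraints 5 and 7: t ≤ s ≤ 3. From constraint 9: p ≤ 3. Hence t + p ≤ 6. But constraint 1 requires t + p = 8, and 8 > 6. Contradiction.

Unsatisfiable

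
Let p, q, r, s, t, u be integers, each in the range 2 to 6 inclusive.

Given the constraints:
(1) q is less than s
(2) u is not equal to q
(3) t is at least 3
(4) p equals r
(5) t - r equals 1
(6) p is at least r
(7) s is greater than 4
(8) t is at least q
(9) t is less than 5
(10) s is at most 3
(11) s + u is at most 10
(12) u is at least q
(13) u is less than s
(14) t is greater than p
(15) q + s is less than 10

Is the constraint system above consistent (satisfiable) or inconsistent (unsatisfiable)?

From constraint 7: s ≥ 5. From constraint 10: s ≤ 3. But 3 < 5, so no value of s works.

Unsatisfiable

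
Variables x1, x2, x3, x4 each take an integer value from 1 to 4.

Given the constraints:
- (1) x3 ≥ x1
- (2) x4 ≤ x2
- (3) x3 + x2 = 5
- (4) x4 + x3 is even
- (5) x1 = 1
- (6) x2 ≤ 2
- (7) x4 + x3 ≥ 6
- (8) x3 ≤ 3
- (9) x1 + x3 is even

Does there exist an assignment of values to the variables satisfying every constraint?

From constraints 2 and 6: x4 ≤ x2 ≤ 2. From constraint 8: x3 ≤ 3. Hence x4 + x3 ≤ 5. But constraint 7 requires x4 + x3 ≥ 6, and 6 > 5. Contradiction.

Unsatisfiable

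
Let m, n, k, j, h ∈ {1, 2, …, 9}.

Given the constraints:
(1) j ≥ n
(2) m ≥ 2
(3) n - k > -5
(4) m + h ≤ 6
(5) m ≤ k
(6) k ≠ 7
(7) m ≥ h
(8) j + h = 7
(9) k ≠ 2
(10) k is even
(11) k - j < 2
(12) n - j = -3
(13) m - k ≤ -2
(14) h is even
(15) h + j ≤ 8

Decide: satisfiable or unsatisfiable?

Satisfiable

One satisfying assignment is m = 2, n = 2, k = 4, j = 5, h = 2.
For the less obvious constraints — constraint 3: n - k = -2; constraint 4: m + h = 4; constraint 8: j + h = 7 — and the others hold by inspection.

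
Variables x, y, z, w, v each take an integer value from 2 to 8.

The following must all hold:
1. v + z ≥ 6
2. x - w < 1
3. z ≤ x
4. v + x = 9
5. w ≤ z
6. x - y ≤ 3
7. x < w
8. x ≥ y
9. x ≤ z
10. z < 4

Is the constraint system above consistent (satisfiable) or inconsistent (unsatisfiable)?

Unsatisfiable

Constraints 3, 5, and 7 give w ≤ z, z ≤ x, x < w. Chaining: w ≤ z ≤ x < w, which forces w < w — impossible.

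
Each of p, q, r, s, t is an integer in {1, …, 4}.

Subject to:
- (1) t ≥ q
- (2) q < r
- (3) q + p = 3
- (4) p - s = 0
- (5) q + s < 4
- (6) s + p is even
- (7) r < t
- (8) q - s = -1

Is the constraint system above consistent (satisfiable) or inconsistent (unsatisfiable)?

Satisfiable

One satisfying assignment is p = 2, q = 1, r = 2, s = 2, t = 3.
For the less obvious constraints — constraint 3: q + p = 3; constraint 4: p - s = 0; constraint 5: q + s = 3 — and the others hold by inspection.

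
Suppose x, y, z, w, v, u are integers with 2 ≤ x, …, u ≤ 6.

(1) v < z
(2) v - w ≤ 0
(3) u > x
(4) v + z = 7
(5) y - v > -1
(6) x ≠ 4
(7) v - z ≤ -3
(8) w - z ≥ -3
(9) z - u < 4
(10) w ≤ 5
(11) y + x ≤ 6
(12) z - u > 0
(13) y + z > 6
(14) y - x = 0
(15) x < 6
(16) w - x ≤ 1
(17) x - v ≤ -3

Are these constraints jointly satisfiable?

Unsatisfiable

Constraints 7, 8, 16, and 17 give v − x ≥ 3, x − w ≥ -1, w − z ≥ -3, z − v ≥ 3.
Adding all 4 inequalities: the left sides telescope to 0, and the right sides sum to 3 + (-1) + (-3) + 3 = 2. So 0 ≥ 2, which is false.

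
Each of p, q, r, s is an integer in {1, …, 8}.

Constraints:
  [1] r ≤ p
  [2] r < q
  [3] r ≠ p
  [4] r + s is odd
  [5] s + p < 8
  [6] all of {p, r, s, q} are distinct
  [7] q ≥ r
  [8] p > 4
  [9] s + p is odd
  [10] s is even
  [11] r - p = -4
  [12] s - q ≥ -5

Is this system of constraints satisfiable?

Satisfiable

One satisfying assignment is p = 5, q = 4, r = 1, s = 2.
For the less obvious constraints — constraint 5: s + p = 7; constraint 11: r - p = -4 — and the others hold by inspection.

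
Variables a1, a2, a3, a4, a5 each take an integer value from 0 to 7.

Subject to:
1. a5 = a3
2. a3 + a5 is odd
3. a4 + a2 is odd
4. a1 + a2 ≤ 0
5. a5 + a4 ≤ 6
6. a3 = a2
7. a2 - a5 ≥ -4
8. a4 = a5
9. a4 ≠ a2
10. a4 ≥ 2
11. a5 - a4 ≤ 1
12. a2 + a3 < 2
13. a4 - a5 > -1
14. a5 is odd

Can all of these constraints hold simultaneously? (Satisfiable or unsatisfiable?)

Unsatisfiable

From constraints 1, 6, and 8, a4 = a5 = a3 = a2, so a4 = a2. But constraint 9 says a4 ≠ a2. Contradiction.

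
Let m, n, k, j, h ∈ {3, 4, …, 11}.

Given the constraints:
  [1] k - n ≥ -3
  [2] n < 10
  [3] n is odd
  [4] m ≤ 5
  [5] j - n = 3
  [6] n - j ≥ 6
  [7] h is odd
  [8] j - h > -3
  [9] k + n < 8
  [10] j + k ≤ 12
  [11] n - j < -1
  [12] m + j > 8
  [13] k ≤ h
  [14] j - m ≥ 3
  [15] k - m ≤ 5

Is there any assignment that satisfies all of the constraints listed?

Unsatisfiable

Constraints 1, 6, 14, and 15 give j − m ≥ 3, m − k ≥ -5, k − n ≥ -3, n − j ≥ 6.
Adding all 4 inequalities: the left sides telescope to 0, and the right sides sum to 3 + (-5) + (-3) + 6 = 1. So 0 ≥ 1, which is false.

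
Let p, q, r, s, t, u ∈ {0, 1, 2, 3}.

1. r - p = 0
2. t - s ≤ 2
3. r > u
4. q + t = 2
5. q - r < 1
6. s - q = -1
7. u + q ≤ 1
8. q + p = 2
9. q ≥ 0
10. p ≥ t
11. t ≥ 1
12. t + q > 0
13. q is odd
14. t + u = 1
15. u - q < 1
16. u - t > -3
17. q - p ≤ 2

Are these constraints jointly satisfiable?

Satisfiable

One satisfying assignment is p = 1, q = 1, r = 1, s = 0, t = 1, u = 0.
For the less obvious constraints — constraint 1: r - p = 0; constraint 2: t - s = 1 — and the others hold by inspection.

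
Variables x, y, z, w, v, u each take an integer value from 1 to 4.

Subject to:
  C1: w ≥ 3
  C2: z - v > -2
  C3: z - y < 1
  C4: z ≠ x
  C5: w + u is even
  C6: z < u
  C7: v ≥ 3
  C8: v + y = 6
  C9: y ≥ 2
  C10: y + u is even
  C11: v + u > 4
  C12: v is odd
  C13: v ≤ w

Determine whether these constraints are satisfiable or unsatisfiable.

One satisfying assignment is x = 4, y = 3, z = 2, w = 3, v = 3, u = 3.
For the less obvious constraints — constraint 2: z - v = -1; constraint 3: z - y = -1; constraint 8: v + y = 6 — and the others hold by inspection.

Satisfiable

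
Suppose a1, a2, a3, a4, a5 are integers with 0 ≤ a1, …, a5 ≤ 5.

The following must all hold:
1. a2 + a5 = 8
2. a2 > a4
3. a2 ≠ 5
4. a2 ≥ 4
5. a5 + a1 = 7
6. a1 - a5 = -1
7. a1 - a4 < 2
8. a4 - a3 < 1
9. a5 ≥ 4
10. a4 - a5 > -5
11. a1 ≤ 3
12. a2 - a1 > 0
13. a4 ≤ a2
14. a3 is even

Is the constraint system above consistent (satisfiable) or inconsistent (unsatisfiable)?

Satisfiable

Try a1 = 3, a2 = 4, a3 = 2, a4 = 2, a5 = 4.
Check constraint 1: a2 + a5 = 8; constraint 5: a5 + a1 = 7; constraint 6: a1 - a5 = -1. The remaining constraints are straightforward to verify.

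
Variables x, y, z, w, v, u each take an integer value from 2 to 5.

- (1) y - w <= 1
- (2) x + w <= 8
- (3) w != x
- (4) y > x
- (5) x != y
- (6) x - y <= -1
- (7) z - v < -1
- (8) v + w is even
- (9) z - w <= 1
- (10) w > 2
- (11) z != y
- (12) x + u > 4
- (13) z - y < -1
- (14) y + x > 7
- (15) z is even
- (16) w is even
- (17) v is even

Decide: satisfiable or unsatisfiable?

Satisfiable

The assignment x = 3, y = 5, z = 2, w = 4, v = 4, u = 3 works:
  constraint 1 holds since y - w = 1.
  constraint 2 holds since x + w = 7.
  constraint 6 holds since x - y = -2.
The rest check out directly.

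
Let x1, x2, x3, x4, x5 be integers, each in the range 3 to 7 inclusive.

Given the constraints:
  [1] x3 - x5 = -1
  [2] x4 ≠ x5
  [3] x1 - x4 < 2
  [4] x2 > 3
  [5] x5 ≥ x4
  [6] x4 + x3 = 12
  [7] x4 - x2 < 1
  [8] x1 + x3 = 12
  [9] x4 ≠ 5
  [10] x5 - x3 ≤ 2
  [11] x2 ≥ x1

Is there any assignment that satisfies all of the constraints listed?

Try x1 = 6, x2 = 7, x3 = 6, x4 = 6, x5 = 7.
Check constraint 1: x3 - x5 = -1; constraint 3: x1 - x4 = 0; constraint 6: x4 + x3 = 12. The remaining constraints are straightforward to verify.

Satisfiable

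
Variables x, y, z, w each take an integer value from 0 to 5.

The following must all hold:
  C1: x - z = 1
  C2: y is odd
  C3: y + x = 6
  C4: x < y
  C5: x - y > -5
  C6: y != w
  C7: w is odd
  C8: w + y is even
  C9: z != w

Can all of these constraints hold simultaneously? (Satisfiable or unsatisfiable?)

Setting (x, y, z, w) = (1, 5, 0, 3) satisfies everything: constraint 1: x - z = 1; constraint 3: y + x = 6, and the others follow.

Satisfiable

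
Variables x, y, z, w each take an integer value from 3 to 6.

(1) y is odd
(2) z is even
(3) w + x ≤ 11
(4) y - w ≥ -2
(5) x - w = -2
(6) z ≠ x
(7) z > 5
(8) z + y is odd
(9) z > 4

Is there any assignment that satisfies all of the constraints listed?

One satisfying assignment is x = 3, y = 3, z = 6, w = 5.
For the less obvious constraints — constraint 3: w + x = 8; constraint 4: y - w = -2; constraint 5: x - w = -2 — and the others hold by inspection.

Satisfiable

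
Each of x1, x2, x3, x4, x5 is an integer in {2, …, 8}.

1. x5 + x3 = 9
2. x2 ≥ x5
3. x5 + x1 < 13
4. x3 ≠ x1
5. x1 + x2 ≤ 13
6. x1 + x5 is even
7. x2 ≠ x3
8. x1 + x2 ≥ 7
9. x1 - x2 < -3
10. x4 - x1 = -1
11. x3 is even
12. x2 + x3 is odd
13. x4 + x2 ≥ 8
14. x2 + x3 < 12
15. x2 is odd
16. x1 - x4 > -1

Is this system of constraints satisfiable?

Satisfiable

Try x1 = 3, x2 = 7, x3 = 2, x4 = 2, x5 = 7.
Check constraint 1: x5 + x3 = 9; constraint 3: x5 + x1 = 10. The remaining constraints are straightforward to verify.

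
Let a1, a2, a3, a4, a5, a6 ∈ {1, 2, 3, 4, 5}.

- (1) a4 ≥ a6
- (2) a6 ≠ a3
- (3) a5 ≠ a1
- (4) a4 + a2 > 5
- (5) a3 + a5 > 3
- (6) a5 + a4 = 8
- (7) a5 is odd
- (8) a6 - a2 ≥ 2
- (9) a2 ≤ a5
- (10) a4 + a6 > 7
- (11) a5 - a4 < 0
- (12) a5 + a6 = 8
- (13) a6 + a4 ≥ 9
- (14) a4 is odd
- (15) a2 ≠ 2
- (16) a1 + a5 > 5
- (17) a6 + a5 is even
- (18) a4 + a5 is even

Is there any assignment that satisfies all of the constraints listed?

Satisfiable

Try a1 = 4, a2 = 1, a3 = 1, a4 = 5, a5 = 3, a6 = 5.
Check constraint 4: a4 + a2 = 6; constraint 5: a3 + a5 = 4. The remaining constraints are straightforward to verify.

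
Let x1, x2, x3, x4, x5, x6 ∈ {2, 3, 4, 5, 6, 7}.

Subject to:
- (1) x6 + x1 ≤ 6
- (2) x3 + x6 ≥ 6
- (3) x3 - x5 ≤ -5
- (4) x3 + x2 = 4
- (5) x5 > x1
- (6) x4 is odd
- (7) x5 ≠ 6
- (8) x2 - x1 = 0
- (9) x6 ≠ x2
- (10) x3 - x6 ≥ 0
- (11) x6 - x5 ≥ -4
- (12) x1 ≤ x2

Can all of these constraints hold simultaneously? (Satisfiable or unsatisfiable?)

Constraints 3, 10, and 11 give x3 − x6 ≥ 0, x6 − x5 ≥ -4, x5 − x3 ≥ 5.
Adding all 3 inequalities: the left sides telescope to 0, and the right sides sum to 0 + (-4) + 5 = 1. So 0 ≥ 1, which is false.

Unsatisfiable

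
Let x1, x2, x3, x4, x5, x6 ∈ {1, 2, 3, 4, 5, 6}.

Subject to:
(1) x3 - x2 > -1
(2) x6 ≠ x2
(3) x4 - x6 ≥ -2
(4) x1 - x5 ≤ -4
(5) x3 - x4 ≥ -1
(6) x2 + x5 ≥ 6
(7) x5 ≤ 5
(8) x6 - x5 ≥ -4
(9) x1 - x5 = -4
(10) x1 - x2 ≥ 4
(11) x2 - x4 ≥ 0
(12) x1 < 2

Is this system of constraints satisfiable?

Unsatisfiable

Constraints 3, 4, 8, 10, and 11 give x6 − x5 ≥ -4, x5 − x1 ≥ 4, x1 − x2 ≥ 4, x2 − x4 ≥ 0, x4 − x6 ≥ -2.
Adding all 5 inequalities: the left sides telescope to 0, and the right sides sum to (-4) + 4 + 4 + 0 + (-2) = 2. So 0 ≥ 2, which is false.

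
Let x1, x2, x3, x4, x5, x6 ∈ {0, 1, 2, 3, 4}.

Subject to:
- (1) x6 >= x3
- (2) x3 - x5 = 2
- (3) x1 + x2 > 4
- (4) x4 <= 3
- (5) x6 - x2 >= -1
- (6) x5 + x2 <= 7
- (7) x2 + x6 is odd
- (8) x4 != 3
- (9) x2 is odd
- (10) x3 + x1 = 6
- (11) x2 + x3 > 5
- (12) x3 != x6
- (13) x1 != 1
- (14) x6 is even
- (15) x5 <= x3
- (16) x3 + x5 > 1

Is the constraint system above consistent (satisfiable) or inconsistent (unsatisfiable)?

The assignment x1 = 3, x2 = 3, x3 = 3, x4 = 0, x5 = 1, x6 = 4 works:
  constraint 2 holds since x3 - x5 = 2.
  constraint 3 holds since x1 + x2 = 6.
  constraint 5 holds since x6 - x2 = 1.
The rest check out directly.

Satisfiable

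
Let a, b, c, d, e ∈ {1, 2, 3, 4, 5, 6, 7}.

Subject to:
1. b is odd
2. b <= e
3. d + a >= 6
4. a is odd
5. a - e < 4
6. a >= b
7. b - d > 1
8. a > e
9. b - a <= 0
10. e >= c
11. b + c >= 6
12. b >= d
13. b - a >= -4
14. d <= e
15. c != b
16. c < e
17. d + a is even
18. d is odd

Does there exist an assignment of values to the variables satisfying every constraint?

Satisfiable

One satisfying assignment is a = 7, b = 5, c = 1, d = 1, e = 6.
For the less obvious constraints — constraint 3: d + a = 8; constraint 5: a - e = 1 — and the others hold by inspection.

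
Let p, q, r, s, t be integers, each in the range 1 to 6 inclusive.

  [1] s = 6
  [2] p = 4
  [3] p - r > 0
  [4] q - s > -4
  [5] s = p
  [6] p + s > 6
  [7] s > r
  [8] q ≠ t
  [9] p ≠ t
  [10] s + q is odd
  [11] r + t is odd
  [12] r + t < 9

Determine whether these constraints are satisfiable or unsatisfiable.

Constraint 1 fixes s = 6 and constraint 2 fixes p = 4, but constraint 5 requires s = p. Since 6 ≠ 4, contradiction.

Unsatisfiable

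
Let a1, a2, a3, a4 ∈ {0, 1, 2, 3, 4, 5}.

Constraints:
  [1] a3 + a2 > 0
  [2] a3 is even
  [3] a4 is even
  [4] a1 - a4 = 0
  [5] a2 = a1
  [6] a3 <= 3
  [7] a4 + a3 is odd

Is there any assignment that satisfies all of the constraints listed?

Unsatisfiable

Constraint 3 makes a4 even and constraint 2 makes a3 even, so a4 + a3 must be even. Constraint 7 says a4 + a3 is odd — contradiction.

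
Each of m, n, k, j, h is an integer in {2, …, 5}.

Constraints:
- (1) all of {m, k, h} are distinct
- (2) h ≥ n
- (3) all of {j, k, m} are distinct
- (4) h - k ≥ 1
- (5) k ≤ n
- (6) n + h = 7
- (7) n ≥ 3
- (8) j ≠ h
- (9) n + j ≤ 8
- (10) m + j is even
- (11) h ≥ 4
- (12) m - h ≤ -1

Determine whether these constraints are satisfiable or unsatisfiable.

Satisfiable

Try m = 3, n = 3, k = 2, j = 5, h = 4.
Check constraint 4: h - k = 2; constraint 6: n + h = 7; constraint 9: n + j = 8. The remaining constraints are straightforward to verify.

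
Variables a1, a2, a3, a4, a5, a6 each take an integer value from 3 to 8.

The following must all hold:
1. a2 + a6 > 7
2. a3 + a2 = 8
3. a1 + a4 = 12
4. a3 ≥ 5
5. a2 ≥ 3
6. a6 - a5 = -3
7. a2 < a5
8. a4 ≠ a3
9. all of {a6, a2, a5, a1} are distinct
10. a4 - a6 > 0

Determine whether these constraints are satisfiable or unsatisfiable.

Take a1 = 6, a2 = 3, a3 = 5, a4 = 6, a5 = 8, a6 = 5. Then constraint 1: a2 + a6 = 8; constraint 2: a3 + a2 = 8; constraint 3: a1 + a4 = 12, and every other listed constraint is also met.

Satisfiable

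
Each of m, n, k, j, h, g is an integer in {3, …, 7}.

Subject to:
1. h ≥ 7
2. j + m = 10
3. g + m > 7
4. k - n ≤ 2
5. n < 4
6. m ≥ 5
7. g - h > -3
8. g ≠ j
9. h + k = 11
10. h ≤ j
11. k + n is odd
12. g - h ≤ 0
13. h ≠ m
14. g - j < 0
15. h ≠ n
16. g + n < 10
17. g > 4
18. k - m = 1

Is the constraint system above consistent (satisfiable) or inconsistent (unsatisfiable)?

Unsatisfiable

From constraints 1 and 10: j ≥ h ≥ 7. From constraint 6: m ≥ 5. Hence j + m ≥ 12. But constraint 2 requires j + m = 10, and 10 < 12. Contradiction.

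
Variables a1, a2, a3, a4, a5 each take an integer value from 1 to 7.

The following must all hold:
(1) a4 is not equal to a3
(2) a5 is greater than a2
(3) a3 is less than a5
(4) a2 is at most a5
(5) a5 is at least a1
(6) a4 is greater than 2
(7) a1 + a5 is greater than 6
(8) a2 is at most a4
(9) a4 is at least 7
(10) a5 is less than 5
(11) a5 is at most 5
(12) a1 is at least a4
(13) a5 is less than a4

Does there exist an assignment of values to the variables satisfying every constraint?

Unsatisfiable

From constraints 9 and 12: a1 ≥ a4 and a4 ≥ 7, so a1 ≥ 7. From constraints 5 and 11: a1 ≤ a5 and a5 ≤ 5, so a1 ≤ 5. But 5 < 7, so no value of a1 works.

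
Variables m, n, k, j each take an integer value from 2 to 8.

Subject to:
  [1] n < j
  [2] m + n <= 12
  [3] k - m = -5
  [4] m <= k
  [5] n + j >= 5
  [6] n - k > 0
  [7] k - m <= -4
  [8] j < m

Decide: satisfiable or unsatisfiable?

Unsatisfiable

Constraints 1, 4, 6, and 8 give k < n, n < j, j < m, m ≤ k. Chaining: k < n < j < m ≤ k, which forces k < k — impossible.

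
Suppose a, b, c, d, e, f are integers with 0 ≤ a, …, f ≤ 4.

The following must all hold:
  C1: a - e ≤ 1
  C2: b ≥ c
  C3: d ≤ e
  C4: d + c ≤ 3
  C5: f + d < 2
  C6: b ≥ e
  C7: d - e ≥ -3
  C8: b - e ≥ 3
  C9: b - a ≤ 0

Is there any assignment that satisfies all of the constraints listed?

Unsatisfiable

Constraints 1, 8, and 9 give a − b ≥ 0, b − e ≥ 3, e − a ≥ -1.
Adding all 3 inequalities: the left sides telescope to 0, and the right sides sum to 0 + 3 + (-1) = 2. So 0 ≥ 2, which is false.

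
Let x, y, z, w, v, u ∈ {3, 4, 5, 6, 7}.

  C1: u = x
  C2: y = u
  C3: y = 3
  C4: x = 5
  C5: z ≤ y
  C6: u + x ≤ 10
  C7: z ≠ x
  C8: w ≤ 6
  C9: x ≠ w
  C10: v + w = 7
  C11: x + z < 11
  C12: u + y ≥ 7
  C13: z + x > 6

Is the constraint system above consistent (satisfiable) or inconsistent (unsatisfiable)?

Constraint 3 fixes y = 3 and constraint 4 fixes x = 5. Constraints 1 and 2 give y = u = x, so y = x. But 3 ≠ 5 — contradiction.

Unsatisfiable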